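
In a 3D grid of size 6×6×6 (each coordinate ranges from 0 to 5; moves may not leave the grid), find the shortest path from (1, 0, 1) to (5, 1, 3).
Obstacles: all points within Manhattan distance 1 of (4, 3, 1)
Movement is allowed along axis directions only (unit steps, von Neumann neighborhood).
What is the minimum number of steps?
7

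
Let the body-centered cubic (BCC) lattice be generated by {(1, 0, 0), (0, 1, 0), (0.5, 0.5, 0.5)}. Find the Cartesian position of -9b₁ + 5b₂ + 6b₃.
(-6, 8, 3)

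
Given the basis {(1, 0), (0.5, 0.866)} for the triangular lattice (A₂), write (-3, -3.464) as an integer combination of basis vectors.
-b₁ - 4b₂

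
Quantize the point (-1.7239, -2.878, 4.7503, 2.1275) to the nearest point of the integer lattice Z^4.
(-2, -3, 5, 2)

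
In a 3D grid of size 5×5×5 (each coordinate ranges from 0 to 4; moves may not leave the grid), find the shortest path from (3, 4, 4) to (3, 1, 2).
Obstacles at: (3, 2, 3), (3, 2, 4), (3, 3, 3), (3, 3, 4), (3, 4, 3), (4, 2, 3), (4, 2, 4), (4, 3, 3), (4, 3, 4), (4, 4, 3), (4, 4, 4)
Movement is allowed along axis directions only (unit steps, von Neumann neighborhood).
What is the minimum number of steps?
7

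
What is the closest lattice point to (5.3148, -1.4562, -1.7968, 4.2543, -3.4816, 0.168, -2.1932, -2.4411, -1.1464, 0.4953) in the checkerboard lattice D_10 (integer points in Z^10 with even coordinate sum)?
(5, -1, -2, 4, -3, 0, -2, -2, -1, 0)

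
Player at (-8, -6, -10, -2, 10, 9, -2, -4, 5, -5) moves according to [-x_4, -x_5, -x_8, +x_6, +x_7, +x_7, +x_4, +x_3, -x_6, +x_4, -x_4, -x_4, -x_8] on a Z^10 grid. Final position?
(-8, -6, -9, -3, 9, 9, 0, -6, 5, -5)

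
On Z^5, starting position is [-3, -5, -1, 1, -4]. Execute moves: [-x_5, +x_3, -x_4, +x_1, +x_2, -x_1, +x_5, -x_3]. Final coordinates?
(-3, -4, -1, 0, -4)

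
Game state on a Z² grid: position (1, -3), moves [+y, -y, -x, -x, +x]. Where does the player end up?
(0, -3)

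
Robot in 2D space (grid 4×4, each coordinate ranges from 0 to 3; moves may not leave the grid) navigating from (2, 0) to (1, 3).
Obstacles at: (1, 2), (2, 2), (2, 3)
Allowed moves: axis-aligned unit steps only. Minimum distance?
6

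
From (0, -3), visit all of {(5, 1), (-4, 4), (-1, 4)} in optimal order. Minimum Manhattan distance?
21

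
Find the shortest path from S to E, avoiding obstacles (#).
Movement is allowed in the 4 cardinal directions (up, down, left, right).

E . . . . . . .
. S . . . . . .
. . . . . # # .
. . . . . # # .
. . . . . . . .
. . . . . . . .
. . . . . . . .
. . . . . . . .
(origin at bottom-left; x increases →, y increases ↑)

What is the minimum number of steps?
2
(one shortest path: (1, 6) → (0, 6) → (0, 7))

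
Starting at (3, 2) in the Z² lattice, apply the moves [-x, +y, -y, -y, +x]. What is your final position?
(3, 1)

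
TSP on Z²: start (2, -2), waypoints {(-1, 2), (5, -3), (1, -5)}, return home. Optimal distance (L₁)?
26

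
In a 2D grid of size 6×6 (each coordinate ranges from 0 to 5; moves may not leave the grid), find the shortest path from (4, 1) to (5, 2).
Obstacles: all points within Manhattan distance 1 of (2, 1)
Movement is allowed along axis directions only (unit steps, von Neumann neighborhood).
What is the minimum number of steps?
2
(one shortest path: (4, 1) → (5, 1) → (5, 2))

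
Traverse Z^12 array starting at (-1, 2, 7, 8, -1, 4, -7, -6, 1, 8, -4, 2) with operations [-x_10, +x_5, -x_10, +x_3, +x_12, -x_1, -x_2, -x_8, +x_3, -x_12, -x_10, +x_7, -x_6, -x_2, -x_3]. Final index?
(-2, 0, 8, 8, 0, 3, -6, -7, 1, 5, -4, 2)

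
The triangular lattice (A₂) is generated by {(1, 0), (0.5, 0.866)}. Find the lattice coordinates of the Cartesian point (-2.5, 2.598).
-4b₁ + 3b₂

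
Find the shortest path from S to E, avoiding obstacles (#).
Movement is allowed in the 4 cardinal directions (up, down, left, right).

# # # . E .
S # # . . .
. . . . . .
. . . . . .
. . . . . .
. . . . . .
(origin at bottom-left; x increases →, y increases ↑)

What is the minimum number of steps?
7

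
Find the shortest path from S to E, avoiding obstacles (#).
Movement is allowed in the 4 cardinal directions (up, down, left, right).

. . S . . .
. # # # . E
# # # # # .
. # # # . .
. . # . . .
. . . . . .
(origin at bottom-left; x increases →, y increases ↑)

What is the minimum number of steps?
4
(one shortest path: (2, 5) → (3, 5) → (4, 5) → (5, 5) → (5, 4))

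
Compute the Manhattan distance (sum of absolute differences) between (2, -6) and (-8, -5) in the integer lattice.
11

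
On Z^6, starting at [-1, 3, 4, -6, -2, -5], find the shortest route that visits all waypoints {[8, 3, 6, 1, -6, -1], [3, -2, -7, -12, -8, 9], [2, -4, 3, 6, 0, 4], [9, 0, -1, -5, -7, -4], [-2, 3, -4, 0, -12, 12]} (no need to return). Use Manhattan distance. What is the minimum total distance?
154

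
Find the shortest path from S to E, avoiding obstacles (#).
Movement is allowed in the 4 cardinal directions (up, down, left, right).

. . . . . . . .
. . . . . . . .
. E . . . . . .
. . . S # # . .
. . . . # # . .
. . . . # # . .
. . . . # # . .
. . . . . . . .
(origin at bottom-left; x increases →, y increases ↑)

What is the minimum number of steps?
3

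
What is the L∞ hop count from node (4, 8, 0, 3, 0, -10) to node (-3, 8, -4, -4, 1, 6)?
16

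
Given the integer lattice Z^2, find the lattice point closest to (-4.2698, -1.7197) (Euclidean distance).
(-4, -2)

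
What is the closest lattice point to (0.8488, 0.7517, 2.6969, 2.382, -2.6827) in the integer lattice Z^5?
(1, 1, 3, 2, -3)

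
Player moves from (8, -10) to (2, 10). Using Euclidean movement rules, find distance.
20.8806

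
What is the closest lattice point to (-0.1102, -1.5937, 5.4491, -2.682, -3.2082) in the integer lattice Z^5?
(0, -2, 5, -3, -3)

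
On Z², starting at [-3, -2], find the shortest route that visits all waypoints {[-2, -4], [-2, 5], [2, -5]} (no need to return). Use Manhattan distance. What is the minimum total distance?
22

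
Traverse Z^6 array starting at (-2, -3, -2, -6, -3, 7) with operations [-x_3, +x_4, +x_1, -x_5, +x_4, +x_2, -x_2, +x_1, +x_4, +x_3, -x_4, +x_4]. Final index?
(0, -3, -2, -3, -4, 7)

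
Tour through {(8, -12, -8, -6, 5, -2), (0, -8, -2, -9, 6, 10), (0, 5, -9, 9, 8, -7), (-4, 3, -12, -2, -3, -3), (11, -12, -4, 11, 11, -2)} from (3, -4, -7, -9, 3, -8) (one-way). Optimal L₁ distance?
175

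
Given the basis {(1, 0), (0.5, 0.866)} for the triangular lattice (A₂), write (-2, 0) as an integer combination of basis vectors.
-2b₁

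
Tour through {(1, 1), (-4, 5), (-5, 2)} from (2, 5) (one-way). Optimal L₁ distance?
16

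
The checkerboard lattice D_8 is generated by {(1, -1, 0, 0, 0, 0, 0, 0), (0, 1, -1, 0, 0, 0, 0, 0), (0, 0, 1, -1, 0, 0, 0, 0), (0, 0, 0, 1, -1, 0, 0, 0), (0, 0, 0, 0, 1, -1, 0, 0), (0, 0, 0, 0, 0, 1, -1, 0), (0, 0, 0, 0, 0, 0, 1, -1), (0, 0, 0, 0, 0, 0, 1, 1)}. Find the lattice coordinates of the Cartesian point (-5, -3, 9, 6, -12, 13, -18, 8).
-5b₁ - 8b₂ + b₃ + 7b₄ - 5b₅ + 8b₆ - 9b₇ - b₈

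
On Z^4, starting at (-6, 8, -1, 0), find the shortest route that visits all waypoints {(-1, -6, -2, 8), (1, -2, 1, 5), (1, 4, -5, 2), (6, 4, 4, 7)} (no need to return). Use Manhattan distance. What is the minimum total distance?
64
(one optimal route: (-6, 8, -1, 0) → (1, 4, -5, 2) → (6, 4, 4, 7) → (1, -2, 1, 5) → (-1, -6, -2, 8))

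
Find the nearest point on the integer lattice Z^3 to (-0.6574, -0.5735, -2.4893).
(-1, -1, -2)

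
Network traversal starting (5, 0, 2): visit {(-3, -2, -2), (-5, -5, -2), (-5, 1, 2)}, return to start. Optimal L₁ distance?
40
(one optimal route: (5, 0, 2) → (-3, -2, -2) → (-5, -5, -2) → (-5, 1, 2) → (5, 0, 2))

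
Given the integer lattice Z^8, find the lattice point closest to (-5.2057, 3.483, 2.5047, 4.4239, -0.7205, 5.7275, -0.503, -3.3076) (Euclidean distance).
(-5, 3, 3, 4, -1, 6, -1, -3)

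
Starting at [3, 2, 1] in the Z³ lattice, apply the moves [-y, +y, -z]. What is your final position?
(3, 2, 0)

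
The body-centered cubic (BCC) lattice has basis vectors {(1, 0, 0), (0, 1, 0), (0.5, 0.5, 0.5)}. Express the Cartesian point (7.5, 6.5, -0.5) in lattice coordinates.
8b₁ + 7b₂ - b₃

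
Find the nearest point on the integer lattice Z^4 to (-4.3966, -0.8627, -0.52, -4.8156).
(-4, -1, -1, -5)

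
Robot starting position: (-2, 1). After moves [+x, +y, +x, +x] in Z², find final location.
(1, 2)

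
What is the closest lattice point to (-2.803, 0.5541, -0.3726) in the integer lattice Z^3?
(-3, 1, 0)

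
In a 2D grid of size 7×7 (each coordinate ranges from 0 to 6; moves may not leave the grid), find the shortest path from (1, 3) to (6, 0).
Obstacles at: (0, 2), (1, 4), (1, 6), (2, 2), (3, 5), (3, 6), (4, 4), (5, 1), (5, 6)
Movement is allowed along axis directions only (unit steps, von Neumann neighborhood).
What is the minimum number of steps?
8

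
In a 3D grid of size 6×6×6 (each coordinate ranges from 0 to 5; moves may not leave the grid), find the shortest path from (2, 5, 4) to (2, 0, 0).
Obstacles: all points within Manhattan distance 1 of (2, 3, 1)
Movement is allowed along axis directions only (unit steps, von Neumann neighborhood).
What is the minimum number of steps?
9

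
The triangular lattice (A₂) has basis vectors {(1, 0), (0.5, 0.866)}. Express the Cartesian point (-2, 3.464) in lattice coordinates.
-4b₁ + 4b₂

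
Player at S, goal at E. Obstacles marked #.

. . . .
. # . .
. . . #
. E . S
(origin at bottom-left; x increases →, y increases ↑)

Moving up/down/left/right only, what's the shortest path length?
2
(one shortest path: (3, 0) → (2, 0) → (1, 0))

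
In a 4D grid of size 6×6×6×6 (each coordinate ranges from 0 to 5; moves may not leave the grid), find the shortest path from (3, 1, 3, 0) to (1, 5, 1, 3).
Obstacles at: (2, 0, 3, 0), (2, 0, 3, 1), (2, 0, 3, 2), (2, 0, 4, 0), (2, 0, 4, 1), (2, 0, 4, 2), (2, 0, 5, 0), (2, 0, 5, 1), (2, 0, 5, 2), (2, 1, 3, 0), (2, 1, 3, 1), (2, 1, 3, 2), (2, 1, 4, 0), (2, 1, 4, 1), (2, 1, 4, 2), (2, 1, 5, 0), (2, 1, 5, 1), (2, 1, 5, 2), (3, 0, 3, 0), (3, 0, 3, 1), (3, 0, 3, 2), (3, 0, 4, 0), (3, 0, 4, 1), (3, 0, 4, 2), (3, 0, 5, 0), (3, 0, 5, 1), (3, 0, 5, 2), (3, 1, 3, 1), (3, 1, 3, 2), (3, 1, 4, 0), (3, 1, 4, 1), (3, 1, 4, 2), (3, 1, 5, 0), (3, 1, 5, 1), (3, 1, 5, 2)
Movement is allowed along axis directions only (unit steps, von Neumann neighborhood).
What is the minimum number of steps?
11
(one shortest path: (3, 1, 3, 0) → (3, 2, 3, 0) → (2, 2, 3, 0) → (1, 2, 3, 0) → (1, 3, 3, 0) → (1, 4, 3, 0) → (1, 5, 3, 0) → (1, 5, 2, 0) → (1, 5, 1, 0) → (1, 5, 1, 1) → (1, 5, 1, 2) → (1, 5, 1, 3))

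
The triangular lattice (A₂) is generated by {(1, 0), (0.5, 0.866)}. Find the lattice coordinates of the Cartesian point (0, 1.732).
-b₁ + 2b₂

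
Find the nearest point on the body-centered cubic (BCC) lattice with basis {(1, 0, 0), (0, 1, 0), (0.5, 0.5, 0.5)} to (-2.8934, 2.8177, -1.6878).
(-3, 3, -2)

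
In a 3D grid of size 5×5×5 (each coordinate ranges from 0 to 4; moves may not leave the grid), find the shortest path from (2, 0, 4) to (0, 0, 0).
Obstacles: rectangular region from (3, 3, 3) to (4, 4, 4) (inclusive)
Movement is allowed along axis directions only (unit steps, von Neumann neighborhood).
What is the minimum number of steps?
6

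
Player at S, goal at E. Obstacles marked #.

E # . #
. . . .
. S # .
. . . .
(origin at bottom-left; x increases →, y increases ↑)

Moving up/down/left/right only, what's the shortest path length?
3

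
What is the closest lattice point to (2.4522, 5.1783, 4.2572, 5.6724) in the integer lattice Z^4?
(2, 5, 4, 6)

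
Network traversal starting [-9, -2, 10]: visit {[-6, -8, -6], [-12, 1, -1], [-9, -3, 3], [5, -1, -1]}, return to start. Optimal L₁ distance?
84
(one optimal route: (-9, -2, 10) → (-12, 1, -1) → (5, -1, -1) → (-6, -8, -6) → (-9, -3, 3) → (-9, -2, 10))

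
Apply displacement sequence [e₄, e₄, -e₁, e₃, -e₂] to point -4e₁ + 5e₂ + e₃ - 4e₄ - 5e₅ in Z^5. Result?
(-5, 4, 2, -2, -5)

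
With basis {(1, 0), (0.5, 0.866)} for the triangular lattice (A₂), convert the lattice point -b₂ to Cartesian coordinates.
(-0.5, -0.866)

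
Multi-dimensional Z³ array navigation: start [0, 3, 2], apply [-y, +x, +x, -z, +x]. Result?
(3, 2, 1)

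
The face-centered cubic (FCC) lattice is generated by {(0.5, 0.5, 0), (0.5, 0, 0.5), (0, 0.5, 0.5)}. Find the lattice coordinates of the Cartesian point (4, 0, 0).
4b₁ + 4b₂ - 4b₃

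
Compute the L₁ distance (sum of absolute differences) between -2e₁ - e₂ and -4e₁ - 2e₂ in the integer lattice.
3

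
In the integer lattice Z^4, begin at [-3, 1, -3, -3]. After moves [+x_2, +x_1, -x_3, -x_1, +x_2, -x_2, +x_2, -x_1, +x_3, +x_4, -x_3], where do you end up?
(-4, 3, -4, -2)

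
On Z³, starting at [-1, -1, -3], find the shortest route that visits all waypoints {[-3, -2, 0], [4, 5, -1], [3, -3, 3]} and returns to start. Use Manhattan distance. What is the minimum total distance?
42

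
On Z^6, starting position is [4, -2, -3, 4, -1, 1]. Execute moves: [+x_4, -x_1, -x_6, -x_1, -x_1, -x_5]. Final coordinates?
(1, -2, -3, 5, -2, 0)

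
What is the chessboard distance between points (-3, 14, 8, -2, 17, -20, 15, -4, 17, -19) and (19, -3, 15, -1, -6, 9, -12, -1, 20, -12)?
29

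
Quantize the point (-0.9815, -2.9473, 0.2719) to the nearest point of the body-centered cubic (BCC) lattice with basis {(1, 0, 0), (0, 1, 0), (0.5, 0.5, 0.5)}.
(-1, -3, 0)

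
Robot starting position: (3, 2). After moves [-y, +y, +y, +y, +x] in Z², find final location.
(4, 4)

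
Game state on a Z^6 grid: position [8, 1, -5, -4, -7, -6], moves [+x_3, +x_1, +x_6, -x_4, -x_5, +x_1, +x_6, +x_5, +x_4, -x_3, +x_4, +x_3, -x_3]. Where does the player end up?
(10, 1, -5, -3, -7, -4)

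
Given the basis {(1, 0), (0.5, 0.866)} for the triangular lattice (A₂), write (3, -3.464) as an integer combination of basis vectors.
5b₁ - 4b₂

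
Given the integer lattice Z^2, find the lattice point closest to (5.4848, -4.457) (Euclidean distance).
(5, -4)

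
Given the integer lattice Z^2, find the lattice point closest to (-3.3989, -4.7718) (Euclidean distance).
(-3, -5)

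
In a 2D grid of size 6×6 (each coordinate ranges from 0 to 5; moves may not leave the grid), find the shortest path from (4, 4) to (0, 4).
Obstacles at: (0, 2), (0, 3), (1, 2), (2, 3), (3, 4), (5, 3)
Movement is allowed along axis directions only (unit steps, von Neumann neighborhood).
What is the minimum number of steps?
6
(one shortest path: (4, 4) → (4, 5) → (3, 5) → (2, 5) → (1, 5) → (0, 5) → (0, 4))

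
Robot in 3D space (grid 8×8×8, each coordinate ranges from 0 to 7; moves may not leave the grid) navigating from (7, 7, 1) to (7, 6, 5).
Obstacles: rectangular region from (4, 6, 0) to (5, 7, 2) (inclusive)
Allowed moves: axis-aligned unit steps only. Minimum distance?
5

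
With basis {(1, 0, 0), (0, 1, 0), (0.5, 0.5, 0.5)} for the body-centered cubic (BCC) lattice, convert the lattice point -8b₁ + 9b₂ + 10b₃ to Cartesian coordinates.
(-3, 14, 5)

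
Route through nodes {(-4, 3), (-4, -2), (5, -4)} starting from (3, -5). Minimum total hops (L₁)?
19
(one optimal route: (3, -5) → (5, -4) → (-4, -2) → (-4, 3))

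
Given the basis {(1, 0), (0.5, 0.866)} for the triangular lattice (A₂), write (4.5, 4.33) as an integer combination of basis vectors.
2b₁ + 5b₂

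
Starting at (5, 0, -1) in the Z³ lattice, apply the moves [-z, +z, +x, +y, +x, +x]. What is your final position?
(8, 1, -1)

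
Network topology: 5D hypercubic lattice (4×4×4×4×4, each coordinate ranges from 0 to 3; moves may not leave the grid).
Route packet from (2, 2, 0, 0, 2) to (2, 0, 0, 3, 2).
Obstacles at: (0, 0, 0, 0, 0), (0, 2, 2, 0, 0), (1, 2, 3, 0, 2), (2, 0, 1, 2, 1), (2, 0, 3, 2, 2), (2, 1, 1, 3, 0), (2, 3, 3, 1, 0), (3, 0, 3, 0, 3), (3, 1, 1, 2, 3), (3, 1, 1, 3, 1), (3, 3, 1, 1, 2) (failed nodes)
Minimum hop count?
5
(one shortest path: (2, 2, 0, 0, 2) → (2, 1, 0, 0, 2) → (2, 0, 0, 0, 2) → (2, 0, 0, 1, 2) → (2, 0, 0, 2, 2) → (2, 0, 0, 3, 2))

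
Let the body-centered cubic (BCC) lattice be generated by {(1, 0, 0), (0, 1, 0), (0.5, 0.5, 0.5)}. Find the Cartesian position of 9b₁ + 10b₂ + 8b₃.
(13, 14, 4)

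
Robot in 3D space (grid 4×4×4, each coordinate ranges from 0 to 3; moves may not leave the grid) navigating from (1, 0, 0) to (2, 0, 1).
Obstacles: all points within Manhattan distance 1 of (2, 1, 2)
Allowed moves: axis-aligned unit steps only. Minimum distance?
2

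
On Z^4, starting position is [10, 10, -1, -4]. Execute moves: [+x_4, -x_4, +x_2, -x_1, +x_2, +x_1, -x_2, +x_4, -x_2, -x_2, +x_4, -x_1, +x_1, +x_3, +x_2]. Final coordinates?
(10, 10, 0, -2)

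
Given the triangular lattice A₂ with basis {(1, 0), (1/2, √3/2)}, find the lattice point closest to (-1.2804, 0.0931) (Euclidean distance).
(-1, 0)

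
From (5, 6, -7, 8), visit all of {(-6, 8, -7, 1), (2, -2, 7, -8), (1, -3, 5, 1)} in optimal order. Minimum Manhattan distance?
63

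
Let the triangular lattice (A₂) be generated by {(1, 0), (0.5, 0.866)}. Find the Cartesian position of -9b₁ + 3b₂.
(-7.5, 2.598)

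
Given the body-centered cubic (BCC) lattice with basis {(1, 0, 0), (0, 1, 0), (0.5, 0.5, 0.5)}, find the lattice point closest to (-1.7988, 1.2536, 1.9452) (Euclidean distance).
(-2, 1, 2)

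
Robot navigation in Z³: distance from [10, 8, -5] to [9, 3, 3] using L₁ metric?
14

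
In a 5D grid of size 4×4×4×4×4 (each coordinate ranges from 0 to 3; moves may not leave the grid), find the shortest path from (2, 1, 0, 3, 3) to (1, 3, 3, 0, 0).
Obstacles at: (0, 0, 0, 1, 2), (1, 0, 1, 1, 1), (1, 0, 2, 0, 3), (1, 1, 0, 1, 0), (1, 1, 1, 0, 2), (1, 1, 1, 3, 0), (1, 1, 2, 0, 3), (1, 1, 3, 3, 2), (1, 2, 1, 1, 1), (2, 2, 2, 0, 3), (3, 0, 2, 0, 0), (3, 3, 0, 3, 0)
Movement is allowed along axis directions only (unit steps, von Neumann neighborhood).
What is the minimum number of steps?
12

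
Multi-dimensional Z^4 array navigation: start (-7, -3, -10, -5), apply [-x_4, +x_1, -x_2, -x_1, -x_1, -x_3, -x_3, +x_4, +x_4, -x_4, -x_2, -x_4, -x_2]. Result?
(-8, -6, -12, -6)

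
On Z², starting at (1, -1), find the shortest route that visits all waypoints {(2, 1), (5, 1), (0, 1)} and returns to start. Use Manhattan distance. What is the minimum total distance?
14
(one optimal route: (1, -1) → (2, 1) → (5, 1) → (0, 1) → (1, -1))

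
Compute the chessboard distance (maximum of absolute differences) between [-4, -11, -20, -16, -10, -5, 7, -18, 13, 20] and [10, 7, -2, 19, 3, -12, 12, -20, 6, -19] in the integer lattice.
39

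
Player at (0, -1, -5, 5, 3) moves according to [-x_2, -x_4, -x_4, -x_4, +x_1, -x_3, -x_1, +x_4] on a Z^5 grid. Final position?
(0, -2, -6, 3, 3)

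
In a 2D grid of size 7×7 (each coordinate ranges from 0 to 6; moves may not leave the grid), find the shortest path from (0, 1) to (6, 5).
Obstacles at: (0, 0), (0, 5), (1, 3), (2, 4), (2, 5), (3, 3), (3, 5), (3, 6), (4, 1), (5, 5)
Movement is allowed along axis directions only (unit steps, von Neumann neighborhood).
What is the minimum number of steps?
10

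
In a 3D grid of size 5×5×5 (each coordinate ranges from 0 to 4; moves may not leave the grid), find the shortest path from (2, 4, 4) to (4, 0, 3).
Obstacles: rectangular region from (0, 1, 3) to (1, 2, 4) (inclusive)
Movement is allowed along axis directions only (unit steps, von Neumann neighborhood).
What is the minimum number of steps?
7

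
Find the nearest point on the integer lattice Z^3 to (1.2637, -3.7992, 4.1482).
(1, -4, 4)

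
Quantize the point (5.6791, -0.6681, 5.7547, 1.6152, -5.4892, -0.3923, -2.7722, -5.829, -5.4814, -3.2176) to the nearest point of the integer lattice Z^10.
(6, -1, 6, 2, -5, 0, -3, -6, -5, -3)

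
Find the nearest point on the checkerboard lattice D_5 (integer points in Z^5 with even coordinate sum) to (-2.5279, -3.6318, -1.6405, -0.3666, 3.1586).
(-3, -4, -2, 0, 3)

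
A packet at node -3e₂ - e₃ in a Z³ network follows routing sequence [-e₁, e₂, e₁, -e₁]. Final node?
(-1, -2, -1)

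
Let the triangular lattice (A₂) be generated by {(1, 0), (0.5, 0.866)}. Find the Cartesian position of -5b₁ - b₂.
(-5.5, -0.866)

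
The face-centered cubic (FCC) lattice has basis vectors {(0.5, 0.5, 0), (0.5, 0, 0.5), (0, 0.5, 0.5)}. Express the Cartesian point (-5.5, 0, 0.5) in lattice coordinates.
-6b₁ - 5b₂ + 6b₃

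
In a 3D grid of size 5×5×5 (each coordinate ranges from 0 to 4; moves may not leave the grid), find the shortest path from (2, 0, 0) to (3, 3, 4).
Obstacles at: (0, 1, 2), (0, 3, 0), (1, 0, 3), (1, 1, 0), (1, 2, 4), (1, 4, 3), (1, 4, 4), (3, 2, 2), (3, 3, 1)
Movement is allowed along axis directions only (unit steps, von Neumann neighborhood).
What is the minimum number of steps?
8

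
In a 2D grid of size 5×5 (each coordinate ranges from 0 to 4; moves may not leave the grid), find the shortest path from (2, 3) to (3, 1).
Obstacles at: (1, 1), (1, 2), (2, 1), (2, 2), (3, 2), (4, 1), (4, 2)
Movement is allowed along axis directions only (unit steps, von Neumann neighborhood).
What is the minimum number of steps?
9
(one shortest path: (2, 3) → (1, 3) → (0, 3) → (0, 2) → (0, 1) → (0, 0) → (1, 0) → (2, 0) → (3, 0) → (3, 1))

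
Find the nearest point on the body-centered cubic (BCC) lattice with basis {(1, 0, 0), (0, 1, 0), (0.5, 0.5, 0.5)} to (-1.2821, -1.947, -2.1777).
(-1, -2, -2)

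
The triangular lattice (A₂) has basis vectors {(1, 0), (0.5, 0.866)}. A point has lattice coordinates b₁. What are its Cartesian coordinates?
(1, 0)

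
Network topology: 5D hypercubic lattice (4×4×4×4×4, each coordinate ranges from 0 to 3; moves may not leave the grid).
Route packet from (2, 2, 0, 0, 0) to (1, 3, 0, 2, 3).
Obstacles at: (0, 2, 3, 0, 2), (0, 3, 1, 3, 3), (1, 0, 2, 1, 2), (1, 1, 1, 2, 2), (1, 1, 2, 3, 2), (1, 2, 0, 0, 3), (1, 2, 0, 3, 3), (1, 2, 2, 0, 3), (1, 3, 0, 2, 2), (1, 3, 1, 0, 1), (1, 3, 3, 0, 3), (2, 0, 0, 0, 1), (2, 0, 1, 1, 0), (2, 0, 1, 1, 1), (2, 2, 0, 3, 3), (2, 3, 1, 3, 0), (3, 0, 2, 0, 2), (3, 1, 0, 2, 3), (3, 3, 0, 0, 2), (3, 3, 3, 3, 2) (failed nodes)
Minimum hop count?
7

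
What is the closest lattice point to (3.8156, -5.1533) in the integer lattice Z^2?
(4, -5)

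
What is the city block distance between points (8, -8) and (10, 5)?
15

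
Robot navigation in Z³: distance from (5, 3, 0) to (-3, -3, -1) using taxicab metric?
15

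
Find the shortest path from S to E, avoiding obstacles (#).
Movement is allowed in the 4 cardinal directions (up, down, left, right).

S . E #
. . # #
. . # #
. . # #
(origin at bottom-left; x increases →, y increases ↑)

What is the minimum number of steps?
2
(one shortest path: (0, 3) → (1, 3) → (2, 3))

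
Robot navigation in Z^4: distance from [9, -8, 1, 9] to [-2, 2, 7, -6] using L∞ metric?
15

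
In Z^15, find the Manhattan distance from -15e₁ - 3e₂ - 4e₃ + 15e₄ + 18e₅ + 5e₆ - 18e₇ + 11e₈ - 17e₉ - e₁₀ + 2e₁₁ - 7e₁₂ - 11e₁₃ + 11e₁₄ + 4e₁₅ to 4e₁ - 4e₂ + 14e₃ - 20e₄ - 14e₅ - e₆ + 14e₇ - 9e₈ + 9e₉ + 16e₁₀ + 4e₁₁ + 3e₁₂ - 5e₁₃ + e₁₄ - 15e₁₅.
253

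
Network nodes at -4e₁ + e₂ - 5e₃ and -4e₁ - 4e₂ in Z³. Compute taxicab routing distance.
10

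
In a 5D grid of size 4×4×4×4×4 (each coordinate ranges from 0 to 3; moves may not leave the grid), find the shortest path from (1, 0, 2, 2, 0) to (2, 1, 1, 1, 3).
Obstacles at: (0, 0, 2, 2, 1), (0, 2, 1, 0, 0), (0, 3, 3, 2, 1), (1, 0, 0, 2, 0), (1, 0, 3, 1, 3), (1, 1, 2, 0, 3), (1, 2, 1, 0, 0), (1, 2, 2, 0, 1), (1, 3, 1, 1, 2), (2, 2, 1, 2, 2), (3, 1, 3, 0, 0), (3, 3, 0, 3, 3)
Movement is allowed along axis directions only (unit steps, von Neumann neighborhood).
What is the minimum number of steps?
7
(one shortest path: (1, 0, 2, 2, 0) → (2, 0, 2, 2, 0) → (2, 1, 2, 2, 0) → (2, 1, 1, 2, 0) → (2, 1, 1, 1, 0) → (2, 1, 1, 1, 1) → (2, 1, 1, 1, 2) → (2, 1, 1, 1, 3))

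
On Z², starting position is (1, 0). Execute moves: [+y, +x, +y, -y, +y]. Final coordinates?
(2, 2)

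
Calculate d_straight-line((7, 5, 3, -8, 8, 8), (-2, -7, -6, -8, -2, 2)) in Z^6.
21.0238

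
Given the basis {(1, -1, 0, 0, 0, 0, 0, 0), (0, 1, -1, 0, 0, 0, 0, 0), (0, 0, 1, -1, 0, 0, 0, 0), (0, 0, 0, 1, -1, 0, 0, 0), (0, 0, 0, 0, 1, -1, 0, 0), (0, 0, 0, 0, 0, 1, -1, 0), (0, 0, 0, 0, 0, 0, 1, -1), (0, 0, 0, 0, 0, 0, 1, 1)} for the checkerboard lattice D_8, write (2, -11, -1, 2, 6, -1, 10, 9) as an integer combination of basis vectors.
2b₁ - 9b₂ - 10b₃ - 8b₄ - 2b₅ - 3b₆ - b₇ + 8b₈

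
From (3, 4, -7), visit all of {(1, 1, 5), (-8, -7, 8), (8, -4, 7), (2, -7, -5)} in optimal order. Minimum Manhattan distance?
67
(one optimal route: (3, 4, -7) → (2, -7, -5) → (1, 1, 5) → (8, -4, 7) → (-8, -7, 8))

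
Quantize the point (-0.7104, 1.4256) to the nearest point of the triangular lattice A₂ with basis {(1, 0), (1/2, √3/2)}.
(-1, 1.732)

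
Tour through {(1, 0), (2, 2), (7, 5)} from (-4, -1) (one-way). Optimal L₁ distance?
17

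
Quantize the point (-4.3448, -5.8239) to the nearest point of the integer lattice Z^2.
(-4, -6)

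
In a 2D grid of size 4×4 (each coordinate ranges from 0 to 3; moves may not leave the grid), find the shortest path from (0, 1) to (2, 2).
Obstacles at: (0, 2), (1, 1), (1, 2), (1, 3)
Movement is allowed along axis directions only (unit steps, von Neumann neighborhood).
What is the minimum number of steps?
5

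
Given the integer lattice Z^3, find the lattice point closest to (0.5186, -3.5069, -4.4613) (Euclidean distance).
(1, -4, -4)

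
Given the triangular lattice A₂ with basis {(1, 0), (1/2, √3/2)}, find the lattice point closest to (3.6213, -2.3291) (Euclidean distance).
(3.5, -2.598)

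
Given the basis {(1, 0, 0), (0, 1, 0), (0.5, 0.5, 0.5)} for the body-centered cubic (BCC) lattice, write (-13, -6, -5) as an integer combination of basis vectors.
-8b₁ - b₂ - 10b₃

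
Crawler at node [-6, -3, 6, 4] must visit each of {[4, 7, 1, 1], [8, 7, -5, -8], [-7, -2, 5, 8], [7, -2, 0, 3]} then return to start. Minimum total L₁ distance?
104
(one optimal route: (-6, -3, 6, 4) → (4, 7, 1, 1) → (8, 7, -5, -8) → (7, -2, 0, 3) → (-7, -2, 5, 8) → (-6, -3, 6, 4))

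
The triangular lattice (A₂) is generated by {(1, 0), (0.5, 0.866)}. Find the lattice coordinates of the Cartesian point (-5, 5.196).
-8b₁ + 6b₂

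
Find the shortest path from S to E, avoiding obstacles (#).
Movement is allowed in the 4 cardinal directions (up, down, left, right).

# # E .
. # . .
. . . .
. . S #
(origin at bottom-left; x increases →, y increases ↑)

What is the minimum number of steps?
3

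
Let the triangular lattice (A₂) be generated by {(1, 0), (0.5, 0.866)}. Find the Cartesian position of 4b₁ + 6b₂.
(7, 5.196)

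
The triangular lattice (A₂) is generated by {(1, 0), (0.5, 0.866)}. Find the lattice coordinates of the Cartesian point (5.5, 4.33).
3b₁ + 5b₂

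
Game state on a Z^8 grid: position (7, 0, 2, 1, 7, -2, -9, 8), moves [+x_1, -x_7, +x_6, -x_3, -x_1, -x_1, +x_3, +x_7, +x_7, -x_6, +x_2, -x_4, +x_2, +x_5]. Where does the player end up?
(6, 2, 2, 0, 8, -2, -8, 8)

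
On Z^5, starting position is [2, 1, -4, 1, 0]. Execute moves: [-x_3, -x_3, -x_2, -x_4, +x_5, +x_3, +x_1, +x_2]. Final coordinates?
(3, 1, -5, 0, 1)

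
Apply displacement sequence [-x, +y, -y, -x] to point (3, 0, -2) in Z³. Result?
(1, 0, -2)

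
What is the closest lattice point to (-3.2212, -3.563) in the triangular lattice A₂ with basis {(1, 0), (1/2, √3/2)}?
(-3, -3.464)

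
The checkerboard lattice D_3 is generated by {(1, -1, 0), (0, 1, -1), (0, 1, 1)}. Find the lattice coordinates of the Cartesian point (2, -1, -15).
2b₁ + 8b₂ - 7b₃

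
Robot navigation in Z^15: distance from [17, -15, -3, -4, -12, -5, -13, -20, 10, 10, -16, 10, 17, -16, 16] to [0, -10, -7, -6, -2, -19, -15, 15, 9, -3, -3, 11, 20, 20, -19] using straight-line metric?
68.7677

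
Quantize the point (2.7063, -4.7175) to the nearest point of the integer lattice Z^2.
(3, -5)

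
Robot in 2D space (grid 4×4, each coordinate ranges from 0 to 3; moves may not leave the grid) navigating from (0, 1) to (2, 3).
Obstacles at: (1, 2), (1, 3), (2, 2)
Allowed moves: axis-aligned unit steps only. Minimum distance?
6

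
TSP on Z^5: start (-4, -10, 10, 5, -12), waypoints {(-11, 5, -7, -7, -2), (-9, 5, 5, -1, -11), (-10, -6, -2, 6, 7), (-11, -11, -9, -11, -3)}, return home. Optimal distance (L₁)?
166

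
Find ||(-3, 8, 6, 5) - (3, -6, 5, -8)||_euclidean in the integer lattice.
20.0499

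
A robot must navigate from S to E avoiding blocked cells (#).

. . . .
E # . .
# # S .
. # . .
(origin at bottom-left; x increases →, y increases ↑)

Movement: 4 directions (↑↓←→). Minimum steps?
5
(one shortest path: (2, 1) → (2, 2) → (2, 3) → (1, 3) → (0, 3) → (0, 2))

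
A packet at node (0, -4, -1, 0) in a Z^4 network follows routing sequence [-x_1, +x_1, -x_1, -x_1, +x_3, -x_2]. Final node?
(-2, -5, 0, 0)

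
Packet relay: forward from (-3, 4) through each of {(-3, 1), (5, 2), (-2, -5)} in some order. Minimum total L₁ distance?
24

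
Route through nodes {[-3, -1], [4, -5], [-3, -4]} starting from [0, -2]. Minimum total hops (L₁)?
15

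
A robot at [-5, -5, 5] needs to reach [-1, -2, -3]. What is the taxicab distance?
15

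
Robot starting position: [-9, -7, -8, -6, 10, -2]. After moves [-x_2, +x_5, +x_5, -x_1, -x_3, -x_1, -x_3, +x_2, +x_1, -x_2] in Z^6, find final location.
(-10, -8, -10, -6, 12, -2)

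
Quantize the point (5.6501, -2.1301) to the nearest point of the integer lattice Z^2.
(6, -2)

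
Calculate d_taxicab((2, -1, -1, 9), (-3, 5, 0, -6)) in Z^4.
27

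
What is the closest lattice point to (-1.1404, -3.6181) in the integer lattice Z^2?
(-1, -4)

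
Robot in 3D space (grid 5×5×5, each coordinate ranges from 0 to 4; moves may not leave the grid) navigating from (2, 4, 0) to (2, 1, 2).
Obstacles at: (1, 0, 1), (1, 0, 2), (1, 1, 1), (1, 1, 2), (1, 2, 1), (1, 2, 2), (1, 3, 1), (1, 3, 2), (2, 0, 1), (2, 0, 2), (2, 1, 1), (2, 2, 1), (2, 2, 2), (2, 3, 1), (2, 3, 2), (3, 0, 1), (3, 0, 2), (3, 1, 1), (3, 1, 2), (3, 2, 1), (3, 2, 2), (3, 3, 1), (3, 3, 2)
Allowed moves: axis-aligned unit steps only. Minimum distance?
7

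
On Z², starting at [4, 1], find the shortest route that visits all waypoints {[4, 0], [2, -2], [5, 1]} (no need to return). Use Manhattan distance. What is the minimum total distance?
7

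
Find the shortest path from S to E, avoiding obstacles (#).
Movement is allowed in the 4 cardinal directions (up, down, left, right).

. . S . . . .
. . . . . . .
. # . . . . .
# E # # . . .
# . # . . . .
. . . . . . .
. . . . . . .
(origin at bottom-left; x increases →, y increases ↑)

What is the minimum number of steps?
12
(one shortest path: (2, 6) → (3, 6) → (4, 6) → (4, 5) → (4, 4) → (4, 3) → (4, 2) → (3, 2) → (3, 1) → (2, 1) → (1, 1) → (1, 2) → (1, 3))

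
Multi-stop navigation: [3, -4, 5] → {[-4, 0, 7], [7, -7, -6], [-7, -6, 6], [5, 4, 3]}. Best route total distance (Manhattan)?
62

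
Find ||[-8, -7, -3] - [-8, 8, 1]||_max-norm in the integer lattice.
15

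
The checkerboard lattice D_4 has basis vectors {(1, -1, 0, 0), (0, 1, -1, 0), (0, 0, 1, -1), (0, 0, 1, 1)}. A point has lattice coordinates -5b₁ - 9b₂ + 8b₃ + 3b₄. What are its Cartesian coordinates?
(-5, -4, 20, -5)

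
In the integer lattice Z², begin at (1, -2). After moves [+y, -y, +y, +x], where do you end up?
(2, -1)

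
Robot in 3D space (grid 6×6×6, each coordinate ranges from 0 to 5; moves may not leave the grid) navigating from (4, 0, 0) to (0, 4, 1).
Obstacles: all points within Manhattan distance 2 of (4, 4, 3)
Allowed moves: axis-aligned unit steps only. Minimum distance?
9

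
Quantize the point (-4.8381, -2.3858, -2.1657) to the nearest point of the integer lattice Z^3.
(-5, -2, -2)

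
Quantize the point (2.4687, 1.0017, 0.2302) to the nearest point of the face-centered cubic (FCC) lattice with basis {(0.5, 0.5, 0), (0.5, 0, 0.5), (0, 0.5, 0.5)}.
(2.5, 1, 0.5)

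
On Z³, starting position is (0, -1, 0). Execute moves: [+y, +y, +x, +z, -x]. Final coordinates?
(0, 1, 1)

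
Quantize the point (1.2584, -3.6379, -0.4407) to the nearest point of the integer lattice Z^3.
(1, -4, 0)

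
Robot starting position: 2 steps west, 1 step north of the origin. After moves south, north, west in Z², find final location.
(-3, 1)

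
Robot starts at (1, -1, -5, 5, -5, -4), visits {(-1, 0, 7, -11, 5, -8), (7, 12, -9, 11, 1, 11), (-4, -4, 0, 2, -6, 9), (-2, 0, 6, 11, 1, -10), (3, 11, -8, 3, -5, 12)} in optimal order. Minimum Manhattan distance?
173
(one optimal route: (1, -1, -5, 5, -5, -4) → (-4, -4, 0, 2, -6, 9) → (3, 11, -8, 3, -5, 12) → (7, 12, -9, 11, 1, 11) → (-2, 0, 6, 11, 1, -10) → (-1, 0, 7, -11, 5, -8))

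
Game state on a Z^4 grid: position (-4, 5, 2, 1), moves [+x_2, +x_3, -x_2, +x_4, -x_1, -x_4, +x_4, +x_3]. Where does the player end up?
(-5, 5, 4, 2)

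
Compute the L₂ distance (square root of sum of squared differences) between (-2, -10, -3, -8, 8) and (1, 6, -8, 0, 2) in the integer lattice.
19.7484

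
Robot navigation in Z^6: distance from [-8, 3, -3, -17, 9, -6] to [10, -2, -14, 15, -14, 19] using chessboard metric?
32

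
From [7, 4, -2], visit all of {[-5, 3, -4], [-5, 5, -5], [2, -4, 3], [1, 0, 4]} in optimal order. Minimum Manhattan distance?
42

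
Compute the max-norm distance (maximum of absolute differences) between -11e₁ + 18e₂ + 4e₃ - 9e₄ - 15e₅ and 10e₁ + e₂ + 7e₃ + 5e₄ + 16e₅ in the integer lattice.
31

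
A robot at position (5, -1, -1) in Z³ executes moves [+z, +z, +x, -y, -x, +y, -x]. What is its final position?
(4, -1, 1)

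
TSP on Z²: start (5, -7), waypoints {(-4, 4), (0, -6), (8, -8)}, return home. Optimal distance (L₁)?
48
(one optimal route: (5, -7) → (-4, 4) → (0, -6) → (8, -8) → (5, -7))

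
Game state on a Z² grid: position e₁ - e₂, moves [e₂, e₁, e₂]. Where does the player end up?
(2, 1)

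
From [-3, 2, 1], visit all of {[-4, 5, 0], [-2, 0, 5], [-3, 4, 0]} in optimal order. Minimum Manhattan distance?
17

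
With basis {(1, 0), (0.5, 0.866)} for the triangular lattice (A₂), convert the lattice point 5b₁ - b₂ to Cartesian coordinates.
(4.5, -0.866)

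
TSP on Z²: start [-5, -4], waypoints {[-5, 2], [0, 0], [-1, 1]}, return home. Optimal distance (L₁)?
22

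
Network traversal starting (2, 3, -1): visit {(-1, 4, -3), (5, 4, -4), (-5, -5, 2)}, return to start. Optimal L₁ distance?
50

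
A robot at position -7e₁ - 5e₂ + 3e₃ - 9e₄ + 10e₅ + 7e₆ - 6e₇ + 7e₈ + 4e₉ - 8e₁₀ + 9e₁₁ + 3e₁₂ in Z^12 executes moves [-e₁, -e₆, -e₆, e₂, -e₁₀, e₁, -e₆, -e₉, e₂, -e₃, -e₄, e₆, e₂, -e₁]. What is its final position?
(-8, -2, 2, -10, 10, 5, -6, 7, 3, -9, 9, 3)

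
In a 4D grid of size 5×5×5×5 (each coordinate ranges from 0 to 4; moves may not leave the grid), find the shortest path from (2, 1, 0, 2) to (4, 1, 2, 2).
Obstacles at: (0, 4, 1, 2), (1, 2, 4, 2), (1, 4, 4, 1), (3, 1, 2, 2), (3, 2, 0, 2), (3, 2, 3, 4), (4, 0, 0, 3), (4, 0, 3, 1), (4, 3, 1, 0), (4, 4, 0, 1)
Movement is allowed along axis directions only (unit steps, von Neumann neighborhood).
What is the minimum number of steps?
4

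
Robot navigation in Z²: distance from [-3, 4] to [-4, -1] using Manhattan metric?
6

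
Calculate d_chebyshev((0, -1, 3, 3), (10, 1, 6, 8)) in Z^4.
10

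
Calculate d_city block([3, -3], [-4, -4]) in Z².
8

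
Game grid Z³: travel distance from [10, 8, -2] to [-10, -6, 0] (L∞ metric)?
20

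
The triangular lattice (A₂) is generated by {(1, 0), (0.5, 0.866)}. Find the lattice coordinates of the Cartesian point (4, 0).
4b₁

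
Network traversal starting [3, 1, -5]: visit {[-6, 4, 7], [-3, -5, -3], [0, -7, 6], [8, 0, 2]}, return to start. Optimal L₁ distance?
82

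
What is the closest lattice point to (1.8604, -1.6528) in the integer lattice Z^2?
(2, -2)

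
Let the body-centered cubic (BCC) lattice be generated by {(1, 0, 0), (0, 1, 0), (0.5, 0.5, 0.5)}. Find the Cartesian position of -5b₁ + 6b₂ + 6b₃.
(-2, 9, 3)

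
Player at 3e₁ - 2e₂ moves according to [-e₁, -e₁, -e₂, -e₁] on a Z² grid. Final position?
(0, -3)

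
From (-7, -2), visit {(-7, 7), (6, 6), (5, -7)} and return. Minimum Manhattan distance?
54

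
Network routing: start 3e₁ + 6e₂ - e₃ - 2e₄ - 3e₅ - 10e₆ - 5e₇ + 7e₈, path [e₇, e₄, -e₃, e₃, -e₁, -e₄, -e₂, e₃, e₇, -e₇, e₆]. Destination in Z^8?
(2, 5, 0, -2, -3, -9, -4, 7)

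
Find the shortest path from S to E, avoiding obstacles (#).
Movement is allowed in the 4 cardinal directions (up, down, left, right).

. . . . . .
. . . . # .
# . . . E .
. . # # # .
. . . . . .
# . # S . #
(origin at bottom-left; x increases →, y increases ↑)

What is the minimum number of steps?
6
(one shortest path: (3, 0) → (4, 0) → (4, 1) → (5, 1) → (5, 2) → (5, 3) → (4, 3))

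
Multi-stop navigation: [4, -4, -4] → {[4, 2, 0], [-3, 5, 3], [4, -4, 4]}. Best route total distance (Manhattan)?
31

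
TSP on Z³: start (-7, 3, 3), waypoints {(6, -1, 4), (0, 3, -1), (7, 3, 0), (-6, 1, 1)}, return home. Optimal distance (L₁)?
50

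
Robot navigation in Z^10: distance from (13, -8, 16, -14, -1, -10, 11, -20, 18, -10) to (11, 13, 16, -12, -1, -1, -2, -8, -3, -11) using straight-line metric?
35.8469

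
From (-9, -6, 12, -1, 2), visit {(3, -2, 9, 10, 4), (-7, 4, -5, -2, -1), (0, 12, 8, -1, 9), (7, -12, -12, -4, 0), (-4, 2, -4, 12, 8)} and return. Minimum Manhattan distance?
222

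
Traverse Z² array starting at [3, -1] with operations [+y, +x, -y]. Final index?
(4, -1)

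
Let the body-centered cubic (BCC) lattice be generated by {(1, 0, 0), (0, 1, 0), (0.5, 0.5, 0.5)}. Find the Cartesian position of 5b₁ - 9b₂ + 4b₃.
(7, -7, 2)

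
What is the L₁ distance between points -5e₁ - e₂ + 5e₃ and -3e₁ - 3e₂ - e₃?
10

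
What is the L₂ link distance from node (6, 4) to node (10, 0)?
5.65685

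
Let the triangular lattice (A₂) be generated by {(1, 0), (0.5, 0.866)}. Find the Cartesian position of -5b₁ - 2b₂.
(-6, -1.732)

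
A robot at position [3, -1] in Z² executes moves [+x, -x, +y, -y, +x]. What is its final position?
(4, -1)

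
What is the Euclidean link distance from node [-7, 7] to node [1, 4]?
8.544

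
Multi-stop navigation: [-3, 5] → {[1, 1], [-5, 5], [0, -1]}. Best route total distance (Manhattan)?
15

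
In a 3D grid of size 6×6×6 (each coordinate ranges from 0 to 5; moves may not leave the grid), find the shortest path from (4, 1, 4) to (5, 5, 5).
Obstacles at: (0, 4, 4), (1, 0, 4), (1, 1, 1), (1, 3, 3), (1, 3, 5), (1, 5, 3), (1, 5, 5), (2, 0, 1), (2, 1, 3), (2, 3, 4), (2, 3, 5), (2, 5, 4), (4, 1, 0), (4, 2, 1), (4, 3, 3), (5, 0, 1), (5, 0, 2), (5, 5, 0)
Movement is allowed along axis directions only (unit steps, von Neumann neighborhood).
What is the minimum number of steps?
6
(one shortest path: (4, 1, 4) → (5, 1, 4) → (5, 2, 4) → (5, 3, 4) → (5, 4, 4) → (5, 5, 4) → (5, 5, 5))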